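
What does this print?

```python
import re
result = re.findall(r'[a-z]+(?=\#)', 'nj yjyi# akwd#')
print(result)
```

['yjyi', 'akwd']

The lookaround is zero-width — it requires the adjacent text to match without consuming it, so the asserted text isn't part of the match.
Matches: at [3:7] → 'yjyi'; at [9:13] → 'akwd'.
With no groups in the pattern, `findall` gives back each whole match — 2 here.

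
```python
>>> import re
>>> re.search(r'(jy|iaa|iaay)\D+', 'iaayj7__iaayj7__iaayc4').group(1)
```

'iaa'

Alternation isn't longest-match — the leftmost alternative that fits at this position is chosen.
`re.search` scans for the first position where the pattern succeeds.
The match spans [0:5] → 'iaayj'.
Captured: group 1 = 'iaa'.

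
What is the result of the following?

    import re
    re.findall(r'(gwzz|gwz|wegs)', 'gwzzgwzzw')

['gwzz', 'gwzz']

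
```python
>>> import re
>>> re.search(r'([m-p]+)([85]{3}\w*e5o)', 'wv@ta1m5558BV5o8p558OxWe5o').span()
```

(6, 26)

The pattern matches one or more of a character in [m-p] (captured); then exactly 3 of one of [85], then zero or more of a word character, then the literal 'e5o' (captured).
`re.search` scans for the first position where the pattern succeeds.
The match spans [6:26] → 'm5558BV5o8p558OxWe5o'.
Captured: group 1 = 'm', group 2 = '5558BV5o8p558OxWe5o'.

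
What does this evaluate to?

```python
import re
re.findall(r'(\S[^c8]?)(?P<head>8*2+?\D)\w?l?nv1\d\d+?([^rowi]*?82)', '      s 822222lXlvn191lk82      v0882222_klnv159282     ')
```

The pattern matches a non-whitespace character, then optionally any character except [c8] (captured); then zero or more of the literal '8', then one or more of a literal '2' (lazy), then a non-digit (captured as 'head'); then optionally a word character, then optionally the literal 'l', then the literal 'nv1'; then a digit, then one or more of a digit (lazy); then zero or more of any character except [rowi] (lazy), then the literal '82' (captured).
The `?` after the quantifier makes it lazy — it takes as little as possible before letting the rest of the pattern try.
Scanning left to right: at [32:51] match 'v0882222_klnv159282', groups = ('v0', '882222_', '282').
With 3 capturing groups, `findall` returns a 3-tuple per match.

[('v0', '882222_', '282')]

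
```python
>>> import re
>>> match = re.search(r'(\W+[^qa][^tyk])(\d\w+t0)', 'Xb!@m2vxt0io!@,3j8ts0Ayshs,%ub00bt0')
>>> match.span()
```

(2, 10)

The pattern matches one or more of a non-word character, then any character except [qa], then any character except [tyk] (captured); then a digit, then one or more of a word character, then the literal 't0' (captured).
Unlike `match`, `search` isn't anchored — it looks for the pattern anywhere in the string.
The match spans [2:10] → '!@m2vxt0'.
Captured: group 1 = '!@m', group 2 = '2vxt0'.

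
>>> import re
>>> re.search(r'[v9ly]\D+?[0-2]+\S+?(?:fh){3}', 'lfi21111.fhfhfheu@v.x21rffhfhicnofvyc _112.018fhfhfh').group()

'lfi21111.fhfhfh'

The match spans [0:15] → 'lfi21111.fhfhfh'.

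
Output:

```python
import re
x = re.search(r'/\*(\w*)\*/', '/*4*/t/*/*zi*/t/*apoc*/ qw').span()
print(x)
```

(0, 5)

The match spans [0:5] → '/*4*/'.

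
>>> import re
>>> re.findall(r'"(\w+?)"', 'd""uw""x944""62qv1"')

Matches: at [2:6] match '"uw"', group 1 = 'uw'; at [6:12] match '"x944"', group 1 = 'x944'; at [12:19] match '"62qv1"', group 1 = '62qv1'.
Because there's exactly one group, `findall` drops the full match and keeps group 1 from each hit.

['uw', 'x944', '62qv1']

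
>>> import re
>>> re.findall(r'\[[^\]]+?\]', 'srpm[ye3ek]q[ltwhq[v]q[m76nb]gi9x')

Matches: at [4:11] → '[ye3ek]'; at [12:21] → '[ltwhq[v]'; at [22:29] → '[m76nb]'.
`findall` yields the raw match text (3 of them) because the pattern has no groups.

['[ye3ek]', '[ltwhq[v]', '[m76nb]']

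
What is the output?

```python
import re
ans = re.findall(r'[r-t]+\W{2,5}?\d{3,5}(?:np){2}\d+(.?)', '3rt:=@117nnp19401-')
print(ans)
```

[]

One capturing group, so `findall` returns just the captured substring from each match — 0 in all.
Nothing in the string satisfies the pattern, so the list is empty.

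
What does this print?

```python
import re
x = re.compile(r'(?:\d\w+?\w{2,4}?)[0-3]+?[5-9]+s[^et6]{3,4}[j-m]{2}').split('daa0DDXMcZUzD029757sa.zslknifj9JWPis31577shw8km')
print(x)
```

`split` removes every match and returns the 3 fragments in between.

['daa', 'nifj', '']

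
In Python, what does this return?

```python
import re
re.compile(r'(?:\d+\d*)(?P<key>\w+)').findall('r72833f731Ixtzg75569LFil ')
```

Pattern: one or more of a digit, then zero or more of a digit (non-capturing group); then one or more of a word character (captured as 'key').
Matches: at [1:24] match '72833f731Ixtzg75569LFil', group 1 = 'f731Ixtzg75569LFil'.
`findall` collects group 1 from the one match (1 total).

['f731Ixtzg75569LFil']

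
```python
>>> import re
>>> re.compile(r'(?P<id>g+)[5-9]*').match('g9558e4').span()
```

(0, 5)

`re.match` only tries the pattern at the start of the string.
The match spans [0:5] → 'g9558'.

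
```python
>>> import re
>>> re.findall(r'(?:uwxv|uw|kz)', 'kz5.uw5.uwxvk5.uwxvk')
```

The regex engine tests alternatives in the order written; an earlier branch that matches wins even if a later one would match more.
Matches: at [0:2] → 'kz'; at [4:6] → 'uw'; at [8:12] → 'uwxv'; at [15:19] → 'uwxv'.
With no groups in the pattern, `findall` gives back each whole match — 4 here.

['kz', 'uw', 'uwxv', 'uwxv']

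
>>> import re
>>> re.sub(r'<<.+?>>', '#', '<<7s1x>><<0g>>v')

Matches: at [0:8] → '<<7s1x>>'; at [8:14] → '<<0g>>'.
Each match is replaced by '#'.

'##v'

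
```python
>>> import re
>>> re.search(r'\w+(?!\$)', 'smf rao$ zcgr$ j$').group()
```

The negative lookaround is zero-width — it rules out positions where the adjacent text would match, without consuming anything.
Unlike `match`, `search` isn't anchored — it looks for the pattern anywhere in the string.
The match spans [0:3] → 'smf'.

'smf'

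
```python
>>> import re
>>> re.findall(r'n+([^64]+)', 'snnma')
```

['ma']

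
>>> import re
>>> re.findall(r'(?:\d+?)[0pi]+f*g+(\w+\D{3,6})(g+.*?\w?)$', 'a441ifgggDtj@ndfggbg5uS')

The pattern matches one or more of a digit (lazy) (non-capturing group); then one or more of one of [0pi], then zero or more of the literal 'f', then one or more of the literal 'g'; then one or more of a word character, then 3 to 6 of a non-digit (captured); then one or more of the literal 'g', then zero or more of any character (lazy), then optionally a word character (captured); then anchored at the end.
With 2 capturing groups, `findall` returns a 2-tuple per match.

[('Dtj@ndfg', 'gbg5uS')]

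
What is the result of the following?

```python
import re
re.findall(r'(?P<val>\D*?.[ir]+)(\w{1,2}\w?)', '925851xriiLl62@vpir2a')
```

Pattern: zero or more of a non-digit (lazy), then any character, then one or more of one of [ir] (captured as 'val'); then 1 to 2 of a word character, then optionally a word character (captured).
Walking the string: at [6:13] match 'xriiLl6', groups = ('xrii', 'Ll6'); at [14:21] match '@vpir2a', groups = ('@vpir', '2a').
With 2 capturing groups, `findall` returns a 2-tuple per match.

[('xrii', 'Ll6'), ('@vpir', '2a')]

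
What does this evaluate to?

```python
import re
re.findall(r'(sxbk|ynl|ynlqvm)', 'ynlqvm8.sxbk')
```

['ynl', 'sxbk']

Branches in `(...|...)` are attempted left-to-right; the first branch that allows the whole pattern to succeed is taken.
Matches: at [0:3] match 'ynl', group 1 = 'ynl'; at [8:12] match 'sxbk', group 1 = 'sxbk'.
Because there's exactly one group, `findall` drops the full match and keeps group 1 from each hit.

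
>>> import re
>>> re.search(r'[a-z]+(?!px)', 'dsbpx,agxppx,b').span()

Because the assertion is negative and zero-width, positions next to the forbidden text are skipped.
The match spans [0:5] → 'dsbpx'.

(0, 5)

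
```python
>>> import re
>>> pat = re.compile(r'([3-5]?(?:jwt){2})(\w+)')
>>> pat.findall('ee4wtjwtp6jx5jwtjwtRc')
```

[('5jwtjwt', 'Rc')]

This matches optionally a character in [3-5], then the literal 'jwt' repeated 2 times (captured); then one or more of a word character (captured).
Scanning left to right: at [12:21] match '5jwtjwtRc', groups = ('5jwtjwt', 'Rc').
`findall` packs the 2 group values into a tuple for every match.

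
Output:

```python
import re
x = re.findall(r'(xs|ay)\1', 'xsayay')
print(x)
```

['ay']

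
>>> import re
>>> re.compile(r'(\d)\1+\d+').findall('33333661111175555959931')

A backreference is literal: `\1` must see the identical characters the first group matched.
Walking the string: at [0:23] match '33333661111175555959931', group 1 = '3'.
Because there's exactly one group, `findall` drops the full match and keeps group 1 from the one hit.

['3']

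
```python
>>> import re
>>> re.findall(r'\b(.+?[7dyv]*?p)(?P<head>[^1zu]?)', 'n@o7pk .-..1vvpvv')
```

[('n@o7p', 'k'), (' .-..1vvp', 'v')]

A non-greedy quantifier consumes as few characters as it can — just enough that the remainder of the pattern still matches from where it stops; whatever follows it matches normally.
`findall` packs the 2 group values into a tuple for every match.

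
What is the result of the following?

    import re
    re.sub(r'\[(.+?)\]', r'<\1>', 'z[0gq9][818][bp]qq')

'z<0gq9><818><bp>qq'

A non-greedy quantifier consumes as few characters as it can — just enough that the remainder of the pattern still matches from where it stops; whatever follows it matches normally.
The replacement refers to a captured group, so each match is rewritten using its own captured text.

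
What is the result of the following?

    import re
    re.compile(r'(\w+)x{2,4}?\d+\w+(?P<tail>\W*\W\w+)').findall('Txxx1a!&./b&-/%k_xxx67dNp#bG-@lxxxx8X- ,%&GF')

[('Tx', '!&./b'), ('k_x', '#bG'), ('lxx', '- ,%&GF')]

Pattern: one or more of a word character (captured); then 2 to 4 of a literal 'x' (lazy), then one or more of a digit, then one or more of a word character; then zero or more of a non-word character, then a non-word character, then one or more of a word character (captured as 'tail').
Scanning left to right: at [0:11] match 'Txxx1a!&./b', groups = ('Tx', '!&./b'); at [15:28] match 'k_xxx67dNp#bG', groups = ('k_x', '#bG'); at [30:44] match 'lxxxx8X- ,%&GF', groups = ('lxx', '- ,%&GF').
Multiple groups make `findall` return tuples — one 2-tuple for each match.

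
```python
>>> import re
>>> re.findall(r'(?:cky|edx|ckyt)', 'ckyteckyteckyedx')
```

Branches in `(...|...)` are attempted left-to-right; the first branch that allows the whole pattern to succeed is taken.
Walking the string: at [0:3] → 'cky'; at [5:8] → 'cky'; at [10:13] → 'cky'; at [13:16] → 'edx'.
`findall` yields the raw match text (4 of them) because the pattern has no groups.

['cky', 'cky', 'cky', 'edx']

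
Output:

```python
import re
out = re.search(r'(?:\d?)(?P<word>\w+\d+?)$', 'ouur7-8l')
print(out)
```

None

The pattern matches optionally a digit (non-capturing group); then one or more of a word character, then one or more of a digit (lazy) (captured as 'word'); then anchored at the end.
Here the pattern never matches, so the call returns None.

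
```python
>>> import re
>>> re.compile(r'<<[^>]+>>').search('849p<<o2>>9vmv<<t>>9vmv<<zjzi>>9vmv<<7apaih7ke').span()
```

(4, 10)

Unlike `match`, `search` isn't anchored — it looks for the pattern anywhere in the string.
The match spans [4:10] → '<<o2>>'.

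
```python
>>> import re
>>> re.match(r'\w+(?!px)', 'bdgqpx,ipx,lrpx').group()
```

'bdgqpx'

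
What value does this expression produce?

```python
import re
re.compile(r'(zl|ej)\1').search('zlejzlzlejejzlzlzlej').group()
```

'zlzl'

`\1` has to match the exact text group 1 already captured.
The match spans [4:8] → 'zlzl'.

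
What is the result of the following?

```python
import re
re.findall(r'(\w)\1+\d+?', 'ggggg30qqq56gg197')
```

['g', 'q', 'g']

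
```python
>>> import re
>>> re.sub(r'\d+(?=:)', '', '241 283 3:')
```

'241 283 :'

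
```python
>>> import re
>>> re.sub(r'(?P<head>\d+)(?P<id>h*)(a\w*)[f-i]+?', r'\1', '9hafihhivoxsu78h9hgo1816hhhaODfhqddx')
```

'9qddx'

This matches one or more of a digit (captured as 'head'); then zero or more of a literal 'h' (captured as 'id'); then a literal 'a', then zero or more of a word character (captured); then one or more of a character in [f-i] (lazy).
The replacement refers to a captured group, so each match is rewritten using its own captured text.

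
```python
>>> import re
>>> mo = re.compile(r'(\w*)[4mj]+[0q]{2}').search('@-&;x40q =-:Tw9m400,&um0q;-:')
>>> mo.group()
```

'x40q'

This matches zero or more of a word character (captured); then one or more of one of [4mj], then exactly 2 of one of [0q].
`search` walks the string left to right and returns the first match it finds.
The match spans [4:8] → 'x40q'.
Captured: group 1 = 'x'.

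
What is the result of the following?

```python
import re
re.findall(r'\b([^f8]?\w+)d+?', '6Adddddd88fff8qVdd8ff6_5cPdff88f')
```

['6Adddddd88fff8qVdd8ff6_5cP']

Pattern: a word boundary (`\b`, zero-width); then optionally any character except [f8], then one or more of a word character (captured); then one or more of a literal 'd' (lazy).
One capturing group, so `findall` returns just the captured substring from the one match — 1 in all.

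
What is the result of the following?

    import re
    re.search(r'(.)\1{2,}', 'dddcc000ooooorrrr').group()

'ddd'

After group 1 captures some text, `\1` only succeeds where that same text appears again.
`re.search` scans for the first position where the pattern succeeds.
The match spans [0:3] → 'ddd'.
Captured: group 1 = 'd'.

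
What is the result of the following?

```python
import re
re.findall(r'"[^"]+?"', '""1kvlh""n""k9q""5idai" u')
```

['"1kvlh"', '"n"', '"k9q"', '"5idai"']

Scanning left to right: at [1:8] → '"1kvlh"'; at [8:11] → '"n"'; at [11:16] → '"k9q"'; at [16:23] → '"5idai"'.
Since nothing is captured, `findall` lists the 4 matched substrings directly.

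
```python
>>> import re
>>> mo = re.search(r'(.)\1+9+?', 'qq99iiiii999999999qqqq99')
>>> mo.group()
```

The backreference `\1` re-matches whatever the first group consumed, character for character.
`search` walks the string left to right and returns the first match it finds.
The match spans [0:3] → 'qq9'.
Captured: group 1 = 'q'.

'qq9'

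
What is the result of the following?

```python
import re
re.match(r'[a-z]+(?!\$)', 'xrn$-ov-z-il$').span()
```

(0, 2)

`(?!…)`/`(?<!…)` only lets a position through if the neighbouring text does NOT match; no characters are consumed.
`re.match` only tries the pattern at the start of the string.
The match spans [0:2] → 'xr'.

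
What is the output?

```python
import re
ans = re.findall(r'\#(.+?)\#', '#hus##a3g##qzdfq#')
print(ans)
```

Because there's exactly one group, `findall` drops the full match and keeps group 1 from each hit.

['hus', 'a3g', 'qzdfq']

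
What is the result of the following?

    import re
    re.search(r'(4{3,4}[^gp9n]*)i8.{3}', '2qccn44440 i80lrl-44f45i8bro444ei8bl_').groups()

('44440 i80lrl-44f45i8bro444e',)

Pattern: 3 to 4 of the literal '4', then zero or more of any character except [gp9n] (captured); then the literal 'i8', then exactly 3 of any character.
`re.search` scans for the first position where the pattern succeeds.
The match spans [5:37] → '44440 i80lrl-44f45i8bro444ei8bl_'.
Captured: group 1 = '44440 i80lrl-44f45i8bro444e'.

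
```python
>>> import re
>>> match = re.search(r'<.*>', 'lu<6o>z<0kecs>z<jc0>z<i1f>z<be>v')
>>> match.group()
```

Unlike `match`, `search` isn't anchored — it looks for the pattern anywhere in the string.
The match spans [2:31] → '<6o>z<0kecs>z<jc0>z<i1f>z<be>'.

'<6o>z<0kecs>z<jc0>z<i1f>z<be>'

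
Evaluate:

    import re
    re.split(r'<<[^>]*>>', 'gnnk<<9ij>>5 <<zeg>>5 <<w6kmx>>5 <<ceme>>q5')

['gnnk', '5 ', '5 ', '5 ', 'q5']

Splitting on the pattern gives 5 pieces.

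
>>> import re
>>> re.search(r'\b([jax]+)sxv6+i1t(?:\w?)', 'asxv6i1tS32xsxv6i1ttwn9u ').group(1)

The pattern matches a word boundary (`\b`, zero-width); then one or more of one of [jax] (captured); then the literal 'sxv', then one or more of a literal '6', then the literal 'i1t'; then optionally a word character (non-capturing group).
`search` walks the string left to right and returns the first match it finds.
The match spans [0:9] → 'asxv6i1tS'.
Captured: group 1 = 'a'.

'a'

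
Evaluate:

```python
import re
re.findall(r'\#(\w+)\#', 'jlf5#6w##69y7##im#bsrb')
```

['6w', '69y7', 'im']

Walking the string: at [4:8] match '#6w#', group 1 = '6w'; at [8:14] match '#69y7#', group 1 = '69y7'; at [14:18] match '#im#', group 1 = 'im'.
With a single group, `findall` returns only what that group captured — 3 items.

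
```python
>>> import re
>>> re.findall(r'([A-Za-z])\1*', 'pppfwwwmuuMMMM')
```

`\1` is not a pattern — it's the concrete string captured by group 1, re-applied verbatim.
Scanning left to right: at [0:3] match 'ppp', group 1 = 'p'; at [3:4] match 'f', group 1 = 'f'; at [4:7] match 'www', group 1 = 'w'; at [7:8] match 'm', group 1 = 'm'; at [8:10] match 'uu', group 1 = 'u'; ….
One capturing group, so `findall` returns just the captured substring from each match — 6 in all.

['p', 'f', 'w', 'm', 'u', 'M']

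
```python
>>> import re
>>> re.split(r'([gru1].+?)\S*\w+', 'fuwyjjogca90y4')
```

['f', 'uw', '']

The pattern matches one of [gru1], then one or more of any character (lazy) (captured); then zero or more of a non-whitespace character, then one or more of a word character.
`re.split` interleaves the captured-group text with the surrounding fragments.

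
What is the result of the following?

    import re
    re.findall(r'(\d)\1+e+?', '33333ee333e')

['3', '3']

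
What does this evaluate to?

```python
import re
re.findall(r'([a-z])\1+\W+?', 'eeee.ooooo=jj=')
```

A backreference is literal: `\1` must see the identical characters the first group matched.
Matches: at [0:5] match 'eeee.', group 1 = 'e'; at [5:11] match 'ooooo=', group 1 = 'o'; at [11:14] match 'jj=', group 1 = 'j'.
`findall` collects group 1 from each match (3 total).

['e', 'o', 'j']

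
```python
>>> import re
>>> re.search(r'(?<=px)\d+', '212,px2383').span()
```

The lookaround is zero-width — it requires the adjacent text to match without consuming it, so the asserted text isn't part of the match.
The match spans [6:10] → '2383'.

(6, 10)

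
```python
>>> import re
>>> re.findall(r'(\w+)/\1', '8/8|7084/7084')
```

`\1` is not a pattern — it's the concrete string captured by group 1, re-applied verbatim.
Because there's exactly one group, `findall` drops the full match and keeps group 1 from each hit.

['8', '7084']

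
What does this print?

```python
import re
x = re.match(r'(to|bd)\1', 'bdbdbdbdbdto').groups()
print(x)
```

The match spans [0:4] → 'bdbd'.
Captured: group 1 = 'bd'.

('bd',)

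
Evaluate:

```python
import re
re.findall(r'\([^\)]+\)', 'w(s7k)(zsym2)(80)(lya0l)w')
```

['(s7k)', '(zsym2)', '(80)', '(lya0l)']

Matches: at [1:6] → '(s7k)'; at [6:13] → '(zsym2)'; at [13:17] → '(80)'; at [17:24] → '(lya0l)'.
`findall` yields the raw match text (4 of them) because the pattern has no groups.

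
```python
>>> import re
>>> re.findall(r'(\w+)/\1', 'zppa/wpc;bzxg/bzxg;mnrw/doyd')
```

['bzxg']

After group 1 captures some text, `\1` only succeeds where that same text appears again.
Scanning left to right: at [9:18] match 'bzxg/bzxg', group 1 = 'bzxg'.
One capturing group, so `findall` returns just the captured substring from the one match — 1 in all.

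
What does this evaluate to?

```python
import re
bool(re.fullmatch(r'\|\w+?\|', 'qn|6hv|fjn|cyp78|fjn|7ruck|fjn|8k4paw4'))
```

`fullmatch` succeeds only if the pattern covers the string from start to end.
Here the string isn't matched end-to-end, so the call returns None, and `bool(None)` is False.

False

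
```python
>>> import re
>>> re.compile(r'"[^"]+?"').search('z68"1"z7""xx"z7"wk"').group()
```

The match spans [3:6] → '"1"'.

'"1"'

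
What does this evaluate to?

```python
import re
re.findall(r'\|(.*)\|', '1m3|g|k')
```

['g']

Matches: at [3:6] match '|g|', group 1 = 'g'.
Because there's exactly one group, `findall` drops the full match and keeps group 1 from the one hit.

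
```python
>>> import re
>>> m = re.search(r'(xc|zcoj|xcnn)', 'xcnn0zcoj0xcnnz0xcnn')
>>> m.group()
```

Alternation tries branches left to right and keeps the first one that lets the overall match succeed at that position.
`search` walks the string left to right and returns the first match it finds.
The match spans [0:2] → 'xc'.
Captured: group 1 = 'xc'.

'xc'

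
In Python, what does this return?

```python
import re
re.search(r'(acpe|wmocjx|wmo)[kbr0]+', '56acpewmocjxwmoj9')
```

None

Here no position works, so the call returns None.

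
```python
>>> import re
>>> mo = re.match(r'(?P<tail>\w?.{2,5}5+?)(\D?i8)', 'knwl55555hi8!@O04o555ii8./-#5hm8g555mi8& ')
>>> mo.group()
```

'knwl55555hi8'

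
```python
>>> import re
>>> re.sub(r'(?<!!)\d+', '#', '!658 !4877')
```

'!6# !4#'

The negative lookaround is zero-width — it rules out positions where the adjacent text would match, without consuming anything.
Matches: at [2:4] → '58'; at [7:10] → '877'.
Every occurrence is swapped for '#'.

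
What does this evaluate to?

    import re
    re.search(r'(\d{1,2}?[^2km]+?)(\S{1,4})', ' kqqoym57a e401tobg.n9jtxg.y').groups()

('57', 'a')

This matches 1 to 2 of a digit (lazy), then one or more of any character except [2km] (lazy) (captured); then 1 to 4 of a non-whitespace character (captured).
Lazy quantifiers expand one character at a time until the remainder of the pattern can match.
`search` walks the string left to right and returns the first match it finds.
The match spans [7:10] → '57a'.
Captured: group 1 = '57', group 2 = 'a'.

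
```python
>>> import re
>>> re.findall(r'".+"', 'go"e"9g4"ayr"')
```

`findall` yields the raw match text (1 of them) because the pattern has no groups.

['"e"9g4"ayr"']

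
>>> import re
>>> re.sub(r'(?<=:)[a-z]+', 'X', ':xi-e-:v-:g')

':X-e-:X-:X'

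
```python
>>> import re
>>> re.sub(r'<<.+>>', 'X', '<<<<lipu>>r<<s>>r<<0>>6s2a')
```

'X6s2a'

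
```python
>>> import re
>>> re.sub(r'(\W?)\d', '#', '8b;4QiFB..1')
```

'#b#QiFB.#'

This matches optionally a non-word character (captured); then a digit.
Matches: at [0:1] → '8'; at [2:4] → ';4'; at [9:11] → '.1'.
`sub` substitutes '#' at each match site.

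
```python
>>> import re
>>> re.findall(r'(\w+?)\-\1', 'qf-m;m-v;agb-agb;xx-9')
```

['agb']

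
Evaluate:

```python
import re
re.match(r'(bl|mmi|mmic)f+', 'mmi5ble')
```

`match` is anchored at position 0; if the pattern doesn't fit there, it returns None.
Here the pattern fails at index 0, so the call returns None.

None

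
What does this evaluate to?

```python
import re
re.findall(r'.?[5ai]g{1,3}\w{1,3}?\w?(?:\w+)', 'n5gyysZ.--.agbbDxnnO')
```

['n5gyysZ', '.agbbDxnnO']

Pattern: optionally any character, then one of [5ai], then 1 to 3 of a literal 'g'; then 1 to 3 of a word character (lazy), then optionally a word character; then one or more of a word character (non-capturing group).
`findall` yields the raw match text (2 of them) because the pattern has no groups.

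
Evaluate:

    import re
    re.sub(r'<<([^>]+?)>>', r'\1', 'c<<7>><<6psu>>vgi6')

The replacement refers to a captured group, so each match is rewritten using its own captured text.

'c76psuvgi6'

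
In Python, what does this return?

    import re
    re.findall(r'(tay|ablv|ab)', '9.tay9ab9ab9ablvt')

Branches in `(...|...)` are attempted left-to-right; the first branch that allows the whole pattern to succeed is taken.
`findall` collects group 1 from each match (4 total).

['tay', 'ab', 'ab', 'ablv']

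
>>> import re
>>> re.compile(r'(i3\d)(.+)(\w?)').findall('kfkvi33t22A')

3 groups means the one result is a tuple of 3 captured strings — 1 here.

[('i33', 't22A', '')]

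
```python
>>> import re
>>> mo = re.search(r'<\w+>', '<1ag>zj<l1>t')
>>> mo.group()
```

'<1ag>'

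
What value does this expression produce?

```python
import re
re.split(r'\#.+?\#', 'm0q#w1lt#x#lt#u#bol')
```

`split` removes every match and returns the 3 fragments in between.

['m0q', 'x', 'u#bol']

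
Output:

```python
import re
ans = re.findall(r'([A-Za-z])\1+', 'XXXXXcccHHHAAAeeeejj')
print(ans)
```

['X', 'c', 'H', 'A', 'e', 'j']

The backreference `\1` re-matches whatever the first group consumed, character for character.
`findall` collects group 1 from each match (6 total).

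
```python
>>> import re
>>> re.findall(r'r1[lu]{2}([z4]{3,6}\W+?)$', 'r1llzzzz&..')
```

Pattern: the literal 'r1', then exactly 2 of one of [lu]; then 3 to 6 of one of [z4], then one or more of a non-word character (lazy) (captured); then anchored at the end.
Walking the string: at [0:11] match 'r1llzzzz&..', group 1 = 'zzzz&..'.
`findall` collects group 1 from the one match (1 total).

['zzzz&..']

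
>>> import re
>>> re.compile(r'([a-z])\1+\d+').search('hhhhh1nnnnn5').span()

(0, 6)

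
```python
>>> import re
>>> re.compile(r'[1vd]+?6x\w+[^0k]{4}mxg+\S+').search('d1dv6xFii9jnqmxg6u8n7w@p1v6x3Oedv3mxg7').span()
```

(0, 38)

The pattern matches one or more of one of [1vd] (lazy), then the literal '6x', then one or more of a word character; then exactly 4 of any character except [0k], then the literal 'mx', then one or more of a literal 'g'; then one or more of a non-whitespace character.
Unlike `match`, `search` isn't anchored — it looks for the pattern anywhere in the string.
The match spans [0:38] → 'd1dv6xFii9jnqmxg6u8n7w@p1v6x3Oedv3mxg7'.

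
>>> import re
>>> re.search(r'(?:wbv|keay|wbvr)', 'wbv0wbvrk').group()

'wbv'

The match spans [0:3] → 'wbv'.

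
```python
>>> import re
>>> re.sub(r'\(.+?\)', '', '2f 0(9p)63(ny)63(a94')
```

'2f 06363(a94'

Every occurrence is swapped for ''.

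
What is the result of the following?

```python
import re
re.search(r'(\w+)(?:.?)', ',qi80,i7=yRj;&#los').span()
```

The match spans [1:6] → 'qi80,'.

(1, 6)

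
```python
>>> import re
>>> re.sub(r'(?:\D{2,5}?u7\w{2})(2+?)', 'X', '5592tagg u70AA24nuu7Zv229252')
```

'5592tagg u70AA24X29252'

The pattern matches 2 to 5 of a non-digit (lazy), then the literal 'u7', then exactly 2 of a word character (non-capturing group); then one or more of a literal '2' (lazy) (captured).
Matches: at [16:23] → 'nuu7Zv2'.
Each match is replaced by 'X'.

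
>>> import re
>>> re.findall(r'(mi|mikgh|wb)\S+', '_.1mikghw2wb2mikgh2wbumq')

['mi']

Alternation tries branches left to right and keeps the first one that lets the overall match succeed at that position.
Matches: at [3:24] match 'mikghw2wb2mikgh2wbumq', group 1 = 'mi'.
`findall` collects group 1 from the one match (1 total).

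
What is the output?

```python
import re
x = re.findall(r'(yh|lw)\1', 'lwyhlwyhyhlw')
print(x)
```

['yh']

The backreference `\1` re-matches whatever the first group consumed, character for character.
Walking the string: at [6:10] match 'yhyh', group 1 = 'yh'.
With a single group, `findall` returns only what that group captured — 1 item.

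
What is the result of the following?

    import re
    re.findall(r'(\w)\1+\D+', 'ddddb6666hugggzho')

`\1` has to match the exact text group 1 already captured.
One capturing group, so `findall` returns just the captured substring from each match — 2 in all.

['d', '6']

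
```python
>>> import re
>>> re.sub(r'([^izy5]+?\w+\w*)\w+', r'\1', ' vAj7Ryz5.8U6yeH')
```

Pattern: one or more of any character except [izy5] (lazy), then one or more of a word character, then zero or more of a word character (captured); then one or more of a word character.
`\1` in the replacement pulls in group 1's text for each match.

' vAj7Ryz.8U6ye'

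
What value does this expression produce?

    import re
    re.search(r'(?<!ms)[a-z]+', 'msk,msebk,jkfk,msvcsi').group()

The negative lookahead/lookbehind blocks any match where the forbidden context is present.
Unlike `match`, `search` isn't anchored — it looks for the pattern anywhere in the string.
The match spans [0:3] → 'msk'.

'msk'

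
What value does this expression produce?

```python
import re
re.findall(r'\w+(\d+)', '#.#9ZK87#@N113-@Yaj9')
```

['7', '3', '9']

Pattern: one or more of a word character; then one or more of a digit (captured).
Scanning left to right: at [3:8] match '9ZK87', group 1 = '7'; at [10:14] match 'N113', group 1 = '3'; at [16:20] match 'Yaj9', group 1 = '9'.
Because there's exactly one group, `findall` drops the full match and keeps group 1 from each hit.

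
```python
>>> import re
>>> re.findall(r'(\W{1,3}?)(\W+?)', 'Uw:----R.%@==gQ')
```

[(':', '-'), ('-', '-'), ('.', '%'), ('@', '=')]

A `+?`/`*?`/`{m,n}?` starts at its minimum and grows only as far as needed for what follows to match.
Multiple groups make `findall` return tuples — one 2-tuple for each match.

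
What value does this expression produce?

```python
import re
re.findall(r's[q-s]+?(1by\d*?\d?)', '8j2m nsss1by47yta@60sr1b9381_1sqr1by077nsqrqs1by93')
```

This matches a literal 's', then one or more of a character in [q-s] (lazy); then the literal '1by', then zero or more of a digit (lazy), then optionally a digit (captured).
Scanning left to right: at [6:13] match 'sss1by4', group 1 = '1by4'; at [30:37] match 'sqr1by0', group 1 = '1by0'; at [40:49] match 'sqrqs1by9', group 1 = '1by9'.
One capturing group, so `findall` returns just the captured substring from each match — 3 in all.

['1by4', '1by0', '1by9']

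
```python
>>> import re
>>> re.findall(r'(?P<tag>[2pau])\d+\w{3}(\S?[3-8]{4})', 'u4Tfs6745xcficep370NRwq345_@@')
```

[('u', '6745')]

Pattern: one of [2pau] (captured as 'tag'); then one or more of a digit, then exactly 3 of a word character; then optionally a non-whitespace character, then exactly 4 of a character in [3-8] (captured).
Matches: at [0:9] match 'u4Tfs6745', groups = ('u', '6745').
`findall` packs the 2 group values into a tuple for every match.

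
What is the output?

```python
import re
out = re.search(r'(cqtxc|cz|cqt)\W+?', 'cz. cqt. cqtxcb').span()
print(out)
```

(0, 3)

The match spans [0:3] → 'cz.'.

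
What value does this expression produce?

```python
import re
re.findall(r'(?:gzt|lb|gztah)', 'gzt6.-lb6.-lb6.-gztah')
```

`|` is ordered: at each position the engine commits to the first alternative that works.
Since nothing is captured, `findall` lists the 4 matched substrings directly.

['gzt', 'lb', 'lb', 'gzt']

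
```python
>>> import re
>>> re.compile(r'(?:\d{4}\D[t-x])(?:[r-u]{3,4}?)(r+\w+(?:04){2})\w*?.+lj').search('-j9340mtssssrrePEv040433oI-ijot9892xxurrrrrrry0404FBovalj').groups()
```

Pattern: exactly 4 of a digit, then a non-digit, then a character in [t-x] (non-capturing group); then 3 to 4 of a character in [r-u] (lazy) (non-capturing group); then one or more of a literal 'r', then one or more of a word character, then the literal '04' repeated 2 times (captured); then zero or more of a word character (lazy), then one or more of any character, then the literal 'lj'.
`search` walks the string left to right and returns the first match it finds.
The match spans [2:57] → '9340mtssssrrePEv040433oI-ijot9892xxurrrrrrry0404FBovalj'.
Captured: group 1 = 'rrePEv0404'.

('rrePEv0404',)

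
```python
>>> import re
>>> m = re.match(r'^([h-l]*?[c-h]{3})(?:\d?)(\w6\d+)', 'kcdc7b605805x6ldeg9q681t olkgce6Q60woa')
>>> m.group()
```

This matches anchored at the start of the string; then zero or more of a character in [h-l] (lazy), then exactly 3 of a character in [c-h] (captured); then optionally a digit (non-capturing group); then a word character, then the literal '6', then one or more of a digit (captured).
`re.match` only tries the pattern at the start of the string.
The match spans [0:12] → 'kcdc7b605805'.
Captured: group 1 = 'kcdc', group 2 = 'b605805'.

'kcdc7b605805'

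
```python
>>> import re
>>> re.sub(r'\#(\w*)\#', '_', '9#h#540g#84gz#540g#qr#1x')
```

Each match is replaced by '_'.

'9_540g_540g_1x'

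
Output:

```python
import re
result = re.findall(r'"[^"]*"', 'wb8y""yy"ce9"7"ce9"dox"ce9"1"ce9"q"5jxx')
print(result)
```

['""', '"ce9"', '"ce9"', '"ce9"', '"ce9"']

No capturing groups, so `findall` returns the 5 full match strings.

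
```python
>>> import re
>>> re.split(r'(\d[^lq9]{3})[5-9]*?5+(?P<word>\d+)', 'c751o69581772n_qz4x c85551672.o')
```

['c', '751o', '81772', 'n_qz', '4x c', '1672', '.o']

This matches a digit, then exactly 3 of any character except [lq9] (captured); then zero or more of a character in [5-9] (lazy), then one or more of the literal '5'; then one or more of a digit (captured as 'word').
`re.split` interleaves the captured-group text with the surrounding fragments.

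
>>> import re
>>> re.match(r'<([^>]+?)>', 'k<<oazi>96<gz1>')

With `match`, the pattern is implicitly anchored at the beginning.
Here the string doesn't start with a match, so the call returns None.

None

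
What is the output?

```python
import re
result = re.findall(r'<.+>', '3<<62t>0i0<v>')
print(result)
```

['<<62t>0i0<v>']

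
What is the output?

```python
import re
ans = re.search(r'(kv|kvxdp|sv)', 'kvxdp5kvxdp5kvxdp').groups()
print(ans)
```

('kv',)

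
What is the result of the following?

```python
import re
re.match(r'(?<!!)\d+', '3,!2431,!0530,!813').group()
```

'3'

`re.match` won't scan ahead — the pattern has to work from the very first character.
The match spans [0:1] → '3'.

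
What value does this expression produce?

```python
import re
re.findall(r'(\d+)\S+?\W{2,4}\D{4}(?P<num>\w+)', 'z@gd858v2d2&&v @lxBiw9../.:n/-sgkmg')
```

[('858', 'xBiw9')]

Pattern: one or more of a digit (captured); then one or more of a non-whitespace character (lazy), then 2 to 4 of a non-word character, then exactly 4 of a non-digit; then one or more of a word character (captured as 'num').
A non-greedy quantifier consumes as few characters as it can — just enough that the remainder of the pattern still matches from where it stops; whatever follows it matches normally.
Walking the string: at [4:22] match '858v2d2&&v @lxBiw9', groups = ('858', 'xBiw9').
`findall` packs the 2 group values into a tuple for every match.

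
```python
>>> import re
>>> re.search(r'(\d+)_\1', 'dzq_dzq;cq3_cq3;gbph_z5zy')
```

The backreference `\1` re-matches whatever the first group consumed, character for character.
`re.search` tries every starting position until one works.
Here no position works, so the call returns None.

None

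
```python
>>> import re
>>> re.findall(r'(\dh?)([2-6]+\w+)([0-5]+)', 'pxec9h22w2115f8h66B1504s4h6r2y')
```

The pattern matches a digit, then optionally a literal 'h' (captured); then one or more of a character in [2-6], then one or more of a word character (captured); then one or more of a character in [0-5] (captured).
Scanning left to right: at [4:29] match '9h22w2115f8h66B1504s4h6r2', groups = ('9h', '22w2115f8h66B1504s4h6r', '2').
3 groups means the one result is a tuple of 3 captured strings — 1 here.

[('9h', '22w2115f8h66B1504s4h6r', '2')]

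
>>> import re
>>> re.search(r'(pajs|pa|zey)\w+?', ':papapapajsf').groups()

('pa',)

The match spans [1:4] → 'pap'.
Captured: group 1 = 'pa'.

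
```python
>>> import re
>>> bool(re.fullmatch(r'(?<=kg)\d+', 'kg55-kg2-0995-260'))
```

Because the assertion is zero-width, the text it checks is not consumed and won't appear in the result.
`re.fullmatch` is like wrapping the pattern in `^…$` (in single-line mode).
Here the pattern can't cover the whole string, so the call returns None, and `bool(None)` is False.

False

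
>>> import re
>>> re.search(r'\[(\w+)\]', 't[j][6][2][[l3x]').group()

The match spans [1:4] → '[j]'.

'[j]'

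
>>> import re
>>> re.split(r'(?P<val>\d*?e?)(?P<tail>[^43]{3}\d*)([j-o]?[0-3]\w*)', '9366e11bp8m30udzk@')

['', '93', '66e1', '1bp8m30udzk', '@']

Pattern: zero or more of a digit (lazy), then optionally the literal 'e' (captured as 'val'); then exactly 3 of any character except [43], then zero or more of a digit (captured as 'tail'); then optionally a character in [j-o], then a character in [0-3], then zero or more of a word character (captured).
Matches to split on: at [0:17] → '9366e11bp8m30udzk'.
`re.split` interleaves the captured-group text with the surrounding fragments.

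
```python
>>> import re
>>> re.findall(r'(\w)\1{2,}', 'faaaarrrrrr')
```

['a', 'r']

A backreference is literal: `\1` must see the identical characters the first group matched.
With a single group, `findall` returns only what that group captured — 2 items.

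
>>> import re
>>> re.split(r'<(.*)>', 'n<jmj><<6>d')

Matches to split on: at [1:10] → '<jmj><<6>'.
`re.split` interleaves the captured-group text with the surrounding fragments.

['n', 'jmj><<6', 'd']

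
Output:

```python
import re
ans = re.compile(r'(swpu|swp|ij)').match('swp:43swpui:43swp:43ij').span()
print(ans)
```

(0, 3)

`match` is anchored at position 0; if the pattern doesn't fit there, it returns None.
The match spans [0:3] → 'swp'.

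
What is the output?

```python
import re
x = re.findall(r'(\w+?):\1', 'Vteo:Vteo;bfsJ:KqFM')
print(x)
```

['Vteo']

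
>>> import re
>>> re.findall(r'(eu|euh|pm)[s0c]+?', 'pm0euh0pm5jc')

['pm', 'euh']

Walking the string: at [0:3] match 'pm0', group 1 = 'pm'; at [3:7] match 'euh0', group 1 = 'euh'.
`findall` collects group 1 from each match (2 total).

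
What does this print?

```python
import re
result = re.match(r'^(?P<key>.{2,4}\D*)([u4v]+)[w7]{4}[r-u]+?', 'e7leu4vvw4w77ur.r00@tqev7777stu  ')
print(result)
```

The pattern matches anchored at the start of the string; then 2 to 4 of any character, then zero or more of a non-digit (captured as 'key'); then one or more of one of [u4v] (captured); then exactly 4 of one of [w7], then one or more of a character in [r-u] (lazy).
`re.match` won't scan ahead — the pattern has to work from the very first character.
Here position 0 doesn't satisfy it, so the call returns None.

None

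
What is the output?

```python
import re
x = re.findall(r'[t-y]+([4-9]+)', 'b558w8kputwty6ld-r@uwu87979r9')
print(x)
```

['8', '6', '87979']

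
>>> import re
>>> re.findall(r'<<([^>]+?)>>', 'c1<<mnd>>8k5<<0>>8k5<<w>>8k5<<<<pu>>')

Scanning left to right: at [2:9] match '<<mnd>>', group 1 = 'mnd'; at [12:17] match '<<0>>', group 1 = '0'; at [20:25] match '<<w>>', group 1 = 'w'; at [28:36] match '<<<<pu>>', group 1 = '<<pu'.
With a single group, `findall` returns only what that group captured — 4 items.

['mnd', '0', 'w', '<<pu']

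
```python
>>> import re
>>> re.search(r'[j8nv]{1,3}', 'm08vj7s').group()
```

'8vj'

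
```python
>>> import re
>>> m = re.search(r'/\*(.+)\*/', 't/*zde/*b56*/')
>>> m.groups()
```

The match spans [1:13] → '/*zde/*b56*/'.
Captured: group 1 = 'zde/*b56'.

('zde/*b56',)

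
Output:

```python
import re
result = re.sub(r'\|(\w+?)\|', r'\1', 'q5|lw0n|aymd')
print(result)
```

`\1` in the replacement pulls in group 1's text for each match.

q5lw0naymd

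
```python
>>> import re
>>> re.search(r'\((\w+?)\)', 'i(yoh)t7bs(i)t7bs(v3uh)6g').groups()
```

('yoh',)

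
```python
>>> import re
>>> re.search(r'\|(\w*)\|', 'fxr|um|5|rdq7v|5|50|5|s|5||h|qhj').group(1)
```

`re.search` scans for the first position where the pattern succeeds.
The match spans [3:7] → '|um|'.
Captured: group 1 = 'um'.

'um'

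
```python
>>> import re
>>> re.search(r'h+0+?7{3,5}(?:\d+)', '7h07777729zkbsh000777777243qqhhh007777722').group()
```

Pattern: one or more of a literal 'h'; then one or more of a literal '0' (lazy), then 3 to 5 of the literal '7'; then one or more of a digit (non-capturing group).
`re.search` scans for the first position where the pattern succeeds.
The match spans [1:10] → 'h07777729'.

'h07777729'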